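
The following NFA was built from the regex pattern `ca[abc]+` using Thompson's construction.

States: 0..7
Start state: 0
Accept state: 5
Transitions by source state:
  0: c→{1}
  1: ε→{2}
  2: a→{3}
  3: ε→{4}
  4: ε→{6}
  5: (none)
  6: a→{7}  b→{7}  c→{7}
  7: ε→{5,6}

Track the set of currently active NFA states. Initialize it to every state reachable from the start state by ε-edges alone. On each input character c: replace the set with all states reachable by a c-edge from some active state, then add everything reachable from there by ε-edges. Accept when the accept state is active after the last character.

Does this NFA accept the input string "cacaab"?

start: ε-closure({0}) = {0}
'c' @ 1: {1,2}
'a' @ 2: {3,4,6}
'c' @ 3: {5,6,7}  ✓accept
'a' @ 4: {5,6,7}  ✓accept
'a' @ 5: {5,6,7}  ✓accept
'b' @ 6: {5,6,7}  ✓accept
final: {5,6,7}; accept 5 in set

Answer: ACCEPT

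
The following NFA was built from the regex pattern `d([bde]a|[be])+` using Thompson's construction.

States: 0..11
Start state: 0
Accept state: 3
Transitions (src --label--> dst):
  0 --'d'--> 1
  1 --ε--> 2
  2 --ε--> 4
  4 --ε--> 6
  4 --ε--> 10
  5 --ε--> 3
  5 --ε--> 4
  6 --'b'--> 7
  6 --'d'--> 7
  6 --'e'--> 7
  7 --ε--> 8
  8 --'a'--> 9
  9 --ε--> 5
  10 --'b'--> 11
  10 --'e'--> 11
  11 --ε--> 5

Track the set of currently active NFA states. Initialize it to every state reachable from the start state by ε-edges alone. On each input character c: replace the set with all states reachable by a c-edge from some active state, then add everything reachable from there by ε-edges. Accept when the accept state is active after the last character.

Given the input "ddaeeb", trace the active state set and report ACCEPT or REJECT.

Answer: ACCEPT

Steps:
S₀ = ε-closure({0}) = {0}
'd' @ 1: {1,2,4,6,10}
'd' @ 2: {7,8}
'a' @ 3: {3,4,5,6,9,10}  (accept∈set)
'e' @ 4: {3,4,5,6,7,8,10,11}  (accept∈set)
'e' @ 5: {3,4,5,6,7,8,10,11}  (accept∈set)
'b' @ 6: {3,4,5,6,7,8,10,11}  (accept∈set)
final: {3,4,5,6,7,8,10,11}; accept 3 in set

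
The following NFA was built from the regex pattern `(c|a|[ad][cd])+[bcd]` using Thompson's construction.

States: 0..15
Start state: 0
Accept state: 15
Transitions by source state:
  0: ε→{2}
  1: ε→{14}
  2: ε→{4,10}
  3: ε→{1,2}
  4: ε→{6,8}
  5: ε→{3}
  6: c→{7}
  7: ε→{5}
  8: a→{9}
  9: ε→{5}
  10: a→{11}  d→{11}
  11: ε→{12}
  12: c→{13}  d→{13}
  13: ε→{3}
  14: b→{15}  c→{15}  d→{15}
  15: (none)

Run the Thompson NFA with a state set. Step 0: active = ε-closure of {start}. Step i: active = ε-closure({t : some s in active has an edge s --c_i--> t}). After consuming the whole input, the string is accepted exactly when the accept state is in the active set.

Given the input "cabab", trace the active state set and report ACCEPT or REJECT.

Answer: REJECT

Steps:
initial (ε-close {0}): {0,2,4,6,8,10}
'c' @ 1: {1,2,3,4,5,6,7,8,10,14}
'a' @ 2: {1,2,3,4,5,6,8,9,10,11,12,14}
'b' @ 3: {15}  ✓accept
'a' @ 4: {}  — dead — no transitions
rest 'b' ignored (set empty)
final: {}; accept 15 not in set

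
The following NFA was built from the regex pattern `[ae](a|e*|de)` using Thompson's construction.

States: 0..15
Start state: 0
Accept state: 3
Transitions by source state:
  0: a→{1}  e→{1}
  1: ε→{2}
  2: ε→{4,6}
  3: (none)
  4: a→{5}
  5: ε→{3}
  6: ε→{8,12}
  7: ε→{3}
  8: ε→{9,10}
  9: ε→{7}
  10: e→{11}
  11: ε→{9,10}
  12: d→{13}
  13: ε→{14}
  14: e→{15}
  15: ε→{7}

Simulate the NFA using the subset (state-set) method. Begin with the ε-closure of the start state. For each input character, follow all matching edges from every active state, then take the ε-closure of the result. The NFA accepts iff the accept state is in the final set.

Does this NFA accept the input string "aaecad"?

initial (ε-close {0}): {0}
'a' @ 1: {1,2,3,4,6,7,8,9,10,12}  ✓accept
'a' @ 2: {3,5}  ✓accept
'e' @ 3: {}  — state set empty
rest 'cad' ignored (set empty)
end set {} — state 3 not in

Answer: REJECT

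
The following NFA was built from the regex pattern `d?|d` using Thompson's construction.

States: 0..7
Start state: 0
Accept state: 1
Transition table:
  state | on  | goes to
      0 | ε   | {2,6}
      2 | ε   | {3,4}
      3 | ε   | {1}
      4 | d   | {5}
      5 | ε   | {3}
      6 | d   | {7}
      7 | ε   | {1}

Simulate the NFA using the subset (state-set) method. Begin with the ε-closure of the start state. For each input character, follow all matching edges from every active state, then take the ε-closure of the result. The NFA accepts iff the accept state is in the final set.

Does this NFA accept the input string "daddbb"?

initial (ε-close {0}): {0,1,2,3,4,6}
'd' @ 1: {1,3,5,7}  ✓accept
'a' @ 2: {}  — dead — no transitions
rest 'ddbb' ignored (set empty)
final: {}; accept 1 not in set

Answer: REJECT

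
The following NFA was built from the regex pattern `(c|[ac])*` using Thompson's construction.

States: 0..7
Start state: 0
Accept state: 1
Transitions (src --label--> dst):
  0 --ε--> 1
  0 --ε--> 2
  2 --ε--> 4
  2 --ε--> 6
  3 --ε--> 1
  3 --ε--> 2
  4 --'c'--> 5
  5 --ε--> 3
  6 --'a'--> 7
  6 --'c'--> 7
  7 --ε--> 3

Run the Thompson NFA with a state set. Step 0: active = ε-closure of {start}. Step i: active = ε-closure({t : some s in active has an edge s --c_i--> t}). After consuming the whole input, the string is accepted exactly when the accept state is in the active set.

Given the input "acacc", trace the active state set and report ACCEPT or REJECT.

initial (ε-close {0}): {0,1,2,4,6}
'a' @ 1: {1,2,3,4,6,7}  [accepting]
'c' @ 2: {1,2,3,4,5,6,7}  [accepting]
'a' @ 3: {1,2,3,4,6,7}  [accepting]
'c' @ 4: {1,2,3,4,5,6,7}  [accepting]
'c' @ 5: {1,2,3,4,5,6,7}  [accepting]
end set {1,2,3,4,5,6,7} — state 1 in

Answer: ACCEPT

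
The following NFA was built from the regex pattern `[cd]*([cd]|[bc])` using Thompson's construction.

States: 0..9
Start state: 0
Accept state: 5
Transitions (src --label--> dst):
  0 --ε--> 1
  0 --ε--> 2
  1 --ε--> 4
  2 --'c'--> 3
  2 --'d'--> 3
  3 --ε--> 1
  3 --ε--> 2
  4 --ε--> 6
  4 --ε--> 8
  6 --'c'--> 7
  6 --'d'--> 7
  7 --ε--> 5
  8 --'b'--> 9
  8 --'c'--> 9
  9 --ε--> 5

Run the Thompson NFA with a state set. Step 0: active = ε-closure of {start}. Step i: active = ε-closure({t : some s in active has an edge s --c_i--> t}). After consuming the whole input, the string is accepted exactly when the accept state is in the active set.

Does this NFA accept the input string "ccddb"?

S₀ = ε-closure({0}) = {0,1,2,4,6,8}
'c' @ 1: {1,2,3,4,5,6,7,8,9}  ✓accept
'c' @ 2: {1,2,3,4,5,6,7,8,9}  ✓accept
'd' @ 3: {1,2,3,4,5,6,7,8}  ✓accept
'd' @ 4: {1,2,3,4,5,6,7,8}  ✓accept
'b' @ 5: {5,9}  ✓accept
final: {5,9}; accept 5 in set

Answer: ACCEPT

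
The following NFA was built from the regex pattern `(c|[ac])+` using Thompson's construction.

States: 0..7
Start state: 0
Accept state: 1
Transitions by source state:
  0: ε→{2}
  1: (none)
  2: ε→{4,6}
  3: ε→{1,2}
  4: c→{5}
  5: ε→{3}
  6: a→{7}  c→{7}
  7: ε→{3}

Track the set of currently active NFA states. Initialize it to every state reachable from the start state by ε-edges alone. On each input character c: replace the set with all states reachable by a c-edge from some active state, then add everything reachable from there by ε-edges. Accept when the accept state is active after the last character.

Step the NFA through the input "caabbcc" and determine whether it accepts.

Answer: REJECT

Derivation:
S₀ = ε-closure({0}) = {0,2,4,6}
'c' @ 1: {1,2,3,4,5,6,7}  (accept∈set)
'a' @ 2: {1,2,3,4,6,7}  (accept∈set)
'a' @ 3: {1,2,3,4,6,7}  (accept∈set)
'b' @ 4: {}  — dead — no transitions
rest 'bcc' ignored (set empty)
after full input: {}  (accept=1 not in)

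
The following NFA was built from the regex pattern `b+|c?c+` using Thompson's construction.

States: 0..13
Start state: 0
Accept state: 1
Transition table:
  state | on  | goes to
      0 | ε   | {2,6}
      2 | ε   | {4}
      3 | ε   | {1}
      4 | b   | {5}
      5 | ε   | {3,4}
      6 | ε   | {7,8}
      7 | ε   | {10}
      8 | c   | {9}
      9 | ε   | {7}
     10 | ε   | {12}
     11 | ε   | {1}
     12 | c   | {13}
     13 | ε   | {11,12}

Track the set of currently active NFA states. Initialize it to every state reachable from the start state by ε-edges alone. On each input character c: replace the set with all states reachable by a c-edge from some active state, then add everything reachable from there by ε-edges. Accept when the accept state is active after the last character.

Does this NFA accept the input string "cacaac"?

Answer: REJECT

Trace:
start: ε-closure({0}) = {0,2,4,6,7,8,10,12}
'c' @ 1: {1,7,9,10,11,12,13}  (accept∈set)
'a' @ 2: {}  — dead — no transitions
rest 'caac' ignored (set empty)
final: {}; accept 1 not in set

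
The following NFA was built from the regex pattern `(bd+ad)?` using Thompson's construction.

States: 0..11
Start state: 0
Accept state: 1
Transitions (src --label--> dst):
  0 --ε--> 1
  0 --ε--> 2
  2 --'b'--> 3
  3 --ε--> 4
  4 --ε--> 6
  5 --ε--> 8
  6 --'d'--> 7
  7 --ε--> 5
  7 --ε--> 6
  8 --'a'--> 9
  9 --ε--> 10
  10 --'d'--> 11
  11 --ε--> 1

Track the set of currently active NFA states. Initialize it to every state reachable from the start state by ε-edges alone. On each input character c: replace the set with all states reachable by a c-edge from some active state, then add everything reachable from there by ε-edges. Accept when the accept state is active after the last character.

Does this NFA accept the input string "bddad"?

Answer: ACCEPT

Steps:
initial (ε-close {0}): {0,1,2}
'b' @ 1: {3,4,6}
'd' @ 2: {5,6,7,8}
'd' @ 3: {5,6,7,8}
'a' @ 4: {9,10}
'd' @ 5: {1,11}  [accepting]
final: {1,11}; accept 1 in set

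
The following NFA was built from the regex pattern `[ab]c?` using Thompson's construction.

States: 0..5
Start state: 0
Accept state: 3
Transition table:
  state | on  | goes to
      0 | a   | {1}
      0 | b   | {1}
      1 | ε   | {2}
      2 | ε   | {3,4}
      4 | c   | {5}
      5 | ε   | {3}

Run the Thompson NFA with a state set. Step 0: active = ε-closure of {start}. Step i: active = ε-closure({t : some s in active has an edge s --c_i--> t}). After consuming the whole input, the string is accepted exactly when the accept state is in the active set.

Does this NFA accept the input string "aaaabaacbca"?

Answer: REJECT

Derivation:
start: ε-closure({0}) = {0}
'a' @ 1: {1,2,3,4}  (accept∈set)
'a' @ 2: {}  — state set empty
rest 'aabaacbca' ignored (set empty)
final: {}; accept 3 not in set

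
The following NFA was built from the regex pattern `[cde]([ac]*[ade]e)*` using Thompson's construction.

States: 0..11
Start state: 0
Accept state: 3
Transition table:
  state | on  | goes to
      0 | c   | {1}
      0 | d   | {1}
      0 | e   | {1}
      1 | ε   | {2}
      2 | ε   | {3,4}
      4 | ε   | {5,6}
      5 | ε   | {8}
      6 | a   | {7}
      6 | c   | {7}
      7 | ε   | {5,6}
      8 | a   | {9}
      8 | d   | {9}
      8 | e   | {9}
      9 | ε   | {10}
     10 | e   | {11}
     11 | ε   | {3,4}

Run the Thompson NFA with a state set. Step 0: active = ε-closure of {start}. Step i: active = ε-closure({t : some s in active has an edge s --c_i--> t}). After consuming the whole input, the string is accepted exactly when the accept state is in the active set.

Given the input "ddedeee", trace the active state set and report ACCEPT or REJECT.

initial (ε-close {0}): {0}
'd' @ 1: {1,2,3,4,5,6,8}  ✓accept
'd' @ 2: {9,10}
'e' @ 3: {3,4,5,6,8,11}  ✓accept
'd' @ 4: {9,10}
'e' @ 5: {3,4,5,6,8,11}  ✓accept
'e' @ 6: {9,10}
'e' @ 7: {3,4,5,6,8,11}  ✓accept
final: {3,4,5,6,8,11}; accept 3 in set

Answer: ACCEPT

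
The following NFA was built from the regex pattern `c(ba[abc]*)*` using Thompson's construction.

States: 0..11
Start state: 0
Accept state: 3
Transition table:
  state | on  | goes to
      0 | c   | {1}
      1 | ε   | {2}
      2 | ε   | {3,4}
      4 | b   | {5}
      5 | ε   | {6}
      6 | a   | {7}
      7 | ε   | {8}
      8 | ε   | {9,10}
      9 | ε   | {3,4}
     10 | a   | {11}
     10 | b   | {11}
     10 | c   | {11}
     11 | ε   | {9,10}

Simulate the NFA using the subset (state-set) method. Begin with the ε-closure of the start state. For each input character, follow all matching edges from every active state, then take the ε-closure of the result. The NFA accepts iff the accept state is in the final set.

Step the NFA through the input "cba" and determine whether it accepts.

initial (ε-close {0}): {0}
'c' @ 1: {1,2,3,4}  ✓accept
'b' @ 2: {5,6}
'a' @ 3: {3,4,7,8,9,10}  ✓accept
final: {3,4,7,8,9,10}; accept 3 in set

Answer: ACCEPT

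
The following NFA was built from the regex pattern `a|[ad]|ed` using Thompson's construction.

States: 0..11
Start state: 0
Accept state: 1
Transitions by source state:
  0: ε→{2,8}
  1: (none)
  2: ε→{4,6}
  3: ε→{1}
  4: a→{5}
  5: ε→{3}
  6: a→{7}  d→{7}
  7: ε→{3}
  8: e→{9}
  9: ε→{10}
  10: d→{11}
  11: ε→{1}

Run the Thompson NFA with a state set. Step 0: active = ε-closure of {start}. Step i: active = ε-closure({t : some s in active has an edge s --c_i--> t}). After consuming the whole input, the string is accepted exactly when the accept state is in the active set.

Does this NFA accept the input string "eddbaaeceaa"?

Answer: REJECT

Steps:
start: ε-closure({0}) = {0,2,4,6,8}
'e' @ 1: {9,10}
'd' @ 2: {1,11}  ✓accept
'd' @ 3: {}  — state set empty
rest 'baaeceaa' ignored (set empty)
after full input: {}  (accept=1 not in)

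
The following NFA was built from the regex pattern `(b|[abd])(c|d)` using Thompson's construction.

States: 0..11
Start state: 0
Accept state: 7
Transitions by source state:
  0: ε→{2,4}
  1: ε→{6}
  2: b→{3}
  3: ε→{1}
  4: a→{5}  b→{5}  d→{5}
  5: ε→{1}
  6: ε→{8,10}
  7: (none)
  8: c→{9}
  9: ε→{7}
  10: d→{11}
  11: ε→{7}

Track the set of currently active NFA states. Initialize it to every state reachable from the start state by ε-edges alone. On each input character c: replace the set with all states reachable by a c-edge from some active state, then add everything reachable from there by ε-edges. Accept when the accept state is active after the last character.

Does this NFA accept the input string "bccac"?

Answer: REJECT

Trace:
initial (ε-close {0}): {0,2,4}
'b' @ 1: {1,3,5,6,8,10}
'c' @ 2: {7,9}  ✓accept
'c' @ 3: {}  — state set empty
rest 'ac' ignored (set empty)
after full input: {}  (accept=7 not in)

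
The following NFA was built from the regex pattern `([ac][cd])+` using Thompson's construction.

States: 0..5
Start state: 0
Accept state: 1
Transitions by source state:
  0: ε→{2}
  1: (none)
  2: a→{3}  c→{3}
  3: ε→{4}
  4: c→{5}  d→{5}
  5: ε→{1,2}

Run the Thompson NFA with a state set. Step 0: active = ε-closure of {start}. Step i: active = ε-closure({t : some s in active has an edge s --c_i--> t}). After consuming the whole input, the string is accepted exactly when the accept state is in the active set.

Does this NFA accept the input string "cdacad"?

start: ε-closure({0}) = {0,2}
'c' @ 1: {3,4}
'd' @ 2: {1,2,5}  [accepting]
'a' @ 3: {3,4}
'c' @ 4: {1,2,5}  [accepting]
'a' @ 5: {3,4}
'd' @ 6: {1,2,5}  [accepting]
after full input: {1,2,5}  (accept=1 in)

Answer: ACCEPT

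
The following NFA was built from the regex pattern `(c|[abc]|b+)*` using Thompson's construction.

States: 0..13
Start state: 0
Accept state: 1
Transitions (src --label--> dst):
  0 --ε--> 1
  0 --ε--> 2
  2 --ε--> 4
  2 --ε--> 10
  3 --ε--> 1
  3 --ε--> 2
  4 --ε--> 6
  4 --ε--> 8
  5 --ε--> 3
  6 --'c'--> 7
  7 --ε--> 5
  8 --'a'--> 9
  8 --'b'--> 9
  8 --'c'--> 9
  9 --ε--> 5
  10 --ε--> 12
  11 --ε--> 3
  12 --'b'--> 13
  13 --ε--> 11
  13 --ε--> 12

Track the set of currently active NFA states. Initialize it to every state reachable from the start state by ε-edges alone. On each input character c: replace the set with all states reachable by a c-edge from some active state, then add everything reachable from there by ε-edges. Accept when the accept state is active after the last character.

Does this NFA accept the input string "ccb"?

Answer: ACCEPT

Steps:
S₀ = ε-closure({0}) = {0,1,2,4,6,8,10,12}
'c' @ 1: {1,2,3,4,5,6,7,8,9,10,12}  ✓accept
'c' @ 2: {1,2,3,4,5,6,7,8,9,10,12}  ✓accept
'b' @ 3: {1,2,3,4,5,6,8,9,10,11,12,13}  ✓accept
end set {1,2,3,4,5,6,8,9,10,11,12,13} — state 1 in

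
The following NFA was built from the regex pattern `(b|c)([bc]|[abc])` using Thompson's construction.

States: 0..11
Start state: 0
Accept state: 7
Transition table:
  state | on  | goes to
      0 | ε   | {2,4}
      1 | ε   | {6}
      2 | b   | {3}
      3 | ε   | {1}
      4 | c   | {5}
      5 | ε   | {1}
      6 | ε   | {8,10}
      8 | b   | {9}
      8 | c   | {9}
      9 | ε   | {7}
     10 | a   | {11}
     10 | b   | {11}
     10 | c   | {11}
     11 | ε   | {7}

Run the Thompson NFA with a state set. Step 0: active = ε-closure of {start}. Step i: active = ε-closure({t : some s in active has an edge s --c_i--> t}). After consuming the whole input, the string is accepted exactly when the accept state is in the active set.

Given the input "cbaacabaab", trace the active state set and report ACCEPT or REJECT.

S₀ = ε-closure({0}) = {0,2,4}
'c' @ 1: {1,5,6,8,10}
'b' @ 2: {7,9,11}  ✓accept
'a' @ 3: {}  — no active states
rest 'acabaab' ignored (set empty)
after full input: {}  (accept=7 not in)

Answer: REJECT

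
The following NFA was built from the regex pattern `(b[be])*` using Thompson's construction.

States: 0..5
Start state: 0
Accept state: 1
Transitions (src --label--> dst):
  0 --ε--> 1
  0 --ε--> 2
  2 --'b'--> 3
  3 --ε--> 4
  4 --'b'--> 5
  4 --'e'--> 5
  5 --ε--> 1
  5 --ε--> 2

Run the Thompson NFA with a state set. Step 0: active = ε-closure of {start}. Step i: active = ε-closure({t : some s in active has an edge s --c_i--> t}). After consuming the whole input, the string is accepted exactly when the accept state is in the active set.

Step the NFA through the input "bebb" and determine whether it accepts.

initial (ε-close {0}): {0,1,2}
'b' @ 1: {3,4}
'e' @ 2: {1,2,5}  (accept∈set)
'b' @ 3: {3,4}
'b' @ 4: {1,2,5}  (accept∈set)
after full input: {1,2,5}  (accept=1 in)

Answer: ACCEPT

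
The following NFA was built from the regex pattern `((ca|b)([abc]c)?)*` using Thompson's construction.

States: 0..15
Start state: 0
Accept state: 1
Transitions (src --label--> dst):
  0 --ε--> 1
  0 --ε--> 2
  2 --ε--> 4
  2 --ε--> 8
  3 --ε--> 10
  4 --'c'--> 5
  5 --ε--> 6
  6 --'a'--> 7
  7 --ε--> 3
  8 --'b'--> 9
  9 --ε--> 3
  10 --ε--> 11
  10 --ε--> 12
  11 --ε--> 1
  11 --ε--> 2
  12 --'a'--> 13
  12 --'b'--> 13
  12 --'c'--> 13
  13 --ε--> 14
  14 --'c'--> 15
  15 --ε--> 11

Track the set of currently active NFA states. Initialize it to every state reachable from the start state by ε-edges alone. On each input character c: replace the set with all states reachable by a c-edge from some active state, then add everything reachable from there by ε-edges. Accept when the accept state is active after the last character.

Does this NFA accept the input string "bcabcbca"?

Answer: ACCEPT

Trace:
S₀ = ε-closure({0}) = {0,1,2,4,8}
'b' @ 1: {1,2,3,4,8,9,10,11,12}  (accept∈set)
'c' @ 2: {5,6,13,14}
'a' @ 3: {1,2,3,4,7,8,10,11,12}  (accept∈set)
'b' @ 4: {1,2,3,4,8,9,10,11,12,13,14}  (accept∈set)
'c' @ 5: {1,2,4,5,6,8,11,13,14,15}  (accept∈set)
'b' @ 6: {1,2,3,4,8,9,10,11,12}  (accept∈set)
'c' @ 7: {5,6,13,14}
'a' @ 8: {1,2,3,4,7,8,10,11,12}  (accept∈set)
end set {1,2,3,4,7,8,10,11,12} — state 1 in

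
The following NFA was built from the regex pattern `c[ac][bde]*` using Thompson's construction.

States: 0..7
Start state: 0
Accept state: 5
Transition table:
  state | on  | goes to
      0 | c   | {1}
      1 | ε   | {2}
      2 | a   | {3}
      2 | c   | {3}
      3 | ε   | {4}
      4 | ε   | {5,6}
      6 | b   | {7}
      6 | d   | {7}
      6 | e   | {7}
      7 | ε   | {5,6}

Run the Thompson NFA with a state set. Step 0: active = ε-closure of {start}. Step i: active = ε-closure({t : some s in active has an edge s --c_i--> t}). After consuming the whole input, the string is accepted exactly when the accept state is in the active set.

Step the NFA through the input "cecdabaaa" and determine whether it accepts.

S₀ = ε-closure({0}) = {0}
'c' @ 1: {1,2}
'e' @ 2: {}  — state set empty
rest 'cdabaaa' ignored (set empty)
after full input: {}  (accept=5 not in)

Answer: REJECT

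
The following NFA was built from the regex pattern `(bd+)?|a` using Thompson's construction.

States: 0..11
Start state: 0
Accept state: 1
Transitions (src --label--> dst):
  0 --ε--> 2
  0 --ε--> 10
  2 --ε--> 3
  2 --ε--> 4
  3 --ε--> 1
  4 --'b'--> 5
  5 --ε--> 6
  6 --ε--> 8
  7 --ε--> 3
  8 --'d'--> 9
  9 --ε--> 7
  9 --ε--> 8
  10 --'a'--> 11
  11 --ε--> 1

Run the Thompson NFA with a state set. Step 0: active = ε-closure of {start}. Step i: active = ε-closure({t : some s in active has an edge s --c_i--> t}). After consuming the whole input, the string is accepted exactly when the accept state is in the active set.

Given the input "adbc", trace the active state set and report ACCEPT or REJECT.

initial (ε-close {0}): {0,1,2,3,4,10}
'a' @ 1: {1,11}  [accepting]
'd' @ 2: {}  — state set empty
rest 'bc' ignored (set empty)
after full input: {}  (accept=1 not in)

Answer: REJECT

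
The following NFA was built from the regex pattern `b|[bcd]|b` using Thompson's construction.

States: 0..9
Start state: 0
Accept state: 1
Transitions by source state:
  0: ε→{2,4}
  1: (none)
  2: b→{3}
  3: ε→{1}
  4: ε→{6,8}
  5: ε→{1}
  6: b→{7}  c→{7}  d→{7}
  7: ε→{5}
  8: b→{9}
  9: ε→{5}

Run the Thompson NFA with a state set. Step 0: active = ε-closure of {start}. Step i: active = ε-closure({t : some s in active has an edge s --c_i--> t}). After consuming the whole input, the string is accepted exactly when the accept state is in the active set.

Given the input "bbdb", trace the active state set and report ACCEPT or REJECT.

initial (ε-close {0}): {0,2,4,6,8}
'b' @ 1: {1,3,5,7,9}  (accept∈set)
'b' @ 2: {}  — no active states
rest 'db' ignored (set empty)
final: {}; accept 1 not in set

Answer: REJECT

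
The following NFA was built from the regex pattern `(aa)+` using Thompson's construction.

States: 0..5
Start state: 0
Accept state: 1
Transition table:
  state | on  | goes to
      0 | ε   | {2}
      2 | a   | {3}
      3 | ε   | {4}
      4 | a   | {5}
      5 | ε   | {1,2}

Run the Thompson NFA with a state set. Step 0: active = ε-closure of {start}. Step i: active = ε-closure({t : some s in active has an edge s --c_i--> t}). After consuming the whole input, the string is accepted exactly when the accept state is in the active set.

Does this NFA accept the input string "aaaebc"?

Answer: REJECT

Derivation:
S₀ = ε-closure({0}) = {0,2}
'a' @ 1: {3,4}
'a' @ 2: {1,2,5}  ✓accept
'a' @ 3: {3,4}
'e' @ 4: {}  — no active states
rest 'bc' ignored (set empty)
final: {}; accept 1 not in set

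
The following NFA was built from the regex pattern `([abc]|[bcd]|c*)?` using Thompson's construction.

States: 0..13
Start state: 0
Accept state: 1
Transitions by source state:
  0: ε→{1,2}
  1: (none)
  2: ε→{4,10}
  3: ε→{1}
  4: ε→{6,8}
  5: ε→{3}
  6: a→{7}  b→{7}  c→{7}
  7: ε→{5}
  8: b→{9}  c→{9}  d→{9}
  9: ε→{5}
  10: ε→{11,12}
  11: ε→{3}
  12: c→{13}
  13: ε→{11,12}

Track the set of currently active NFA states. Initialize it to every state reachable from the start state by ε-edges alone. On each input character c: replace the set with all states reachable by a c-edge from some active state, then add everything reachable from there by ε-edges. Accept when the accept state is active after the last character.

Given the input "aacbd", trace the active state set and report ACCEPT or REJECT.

Answer: REJECT

Steps:
initial (ε-close {0}): {0,1,2,3,4,6,8,10,11,12}
'a' @ 1: {1,3,5,7}  (accept∈set)
'a' @ 2: {}  — dead — no transitions
rest 'cbd' ignored (set empty)
after full input: {}  (accept=1 not in)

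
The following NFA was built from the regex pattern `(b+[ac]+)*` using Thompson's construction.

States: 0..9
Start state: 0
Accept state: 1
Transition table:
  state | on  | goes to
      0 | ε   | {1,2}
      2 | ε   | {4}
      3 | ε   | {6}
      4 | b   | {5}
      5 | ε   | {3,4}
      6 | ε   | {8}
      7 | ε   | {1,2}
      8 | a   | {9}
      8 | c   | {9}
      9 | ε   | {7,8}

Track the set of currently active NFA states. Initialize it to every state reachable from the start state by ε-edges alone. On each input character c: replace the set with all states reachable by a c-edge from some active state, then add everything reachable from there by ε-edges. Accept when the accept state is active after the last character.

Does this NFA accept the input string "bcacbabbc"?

Answer: ACCEPT

Trace:
S₀ = ε-closure({0}) = {0,1,2,4}
'b' @ 1: {3,4,5,6,8}
'c' @ 2: {1,2,4,7,8,9}  [accepting]
'a' @ 3: {1,2,4,7,8,9}  [accepting]
'c' @ 4: {1,2,4,7,8,9}  [accepting]
'b' @ 5: {3,4,5,6,8}
'a' @ 6: {1,2,4,7,8,9}  [accepting]
'b' @ 7: {3,4,5,6,8}
'b' @ 8: {3,4,5,6,8}
'c' @ 9: {1,2,4,7,8,9}  [accepting]
final: {1,2,4,7,8,9}; accept 1 in set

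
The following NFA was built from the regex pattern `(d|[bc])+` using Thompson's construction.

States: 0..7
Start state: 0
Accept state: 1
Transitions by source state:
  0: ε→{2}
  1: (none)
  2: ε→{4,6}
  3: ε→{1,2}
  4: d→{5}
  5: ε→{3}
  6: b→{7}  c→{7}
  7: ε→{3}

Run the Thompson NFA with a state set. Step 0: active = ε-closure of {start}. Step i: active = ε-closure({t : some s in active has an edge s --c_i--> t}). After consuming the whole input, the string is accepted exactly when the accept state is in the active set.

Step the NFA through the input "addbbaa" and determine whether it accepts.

Answer: REJECT

Steps:
S₀ = ε-closure({0}) = {0,2,4,6}
'a' @ 1: {}  — dead — no transitions
rest 'ddbbaa' ignored (set empty)
end set {} — state 1 not in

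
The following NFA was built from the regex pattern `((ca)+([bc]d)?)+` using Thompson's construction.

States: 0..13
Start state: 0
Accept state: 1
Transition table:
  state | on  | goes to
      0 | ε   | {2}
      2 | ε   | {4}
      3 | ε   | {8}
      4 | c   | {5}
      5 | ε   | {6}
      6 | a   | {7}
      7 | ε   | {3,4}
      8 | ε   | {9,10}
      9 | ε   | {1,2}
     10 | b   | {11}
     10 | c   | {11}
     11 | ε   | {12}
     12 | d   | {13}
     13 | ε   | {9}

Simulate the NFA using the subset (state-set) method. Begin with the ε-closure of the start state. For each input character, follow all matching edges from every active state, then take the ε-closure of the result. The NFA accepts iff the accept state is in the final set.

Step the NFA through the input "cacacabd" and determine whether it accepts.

Answer: ACCEPT

Derivation:
S₀ = ε-closure({0}) = {0,2,4}
'c' @ 1: {5,6}
'a' @ 2: {1,2,3,4,7,8,9,10}  (accept∈set)
'c' @ 3: {5,6,11,12}
'a' @ 4: {1,2,3,4,7,8,9,10}  (accept∈set)
'c' @ 5: {5,6,11,12}
'a' @ 6: {1,2,3,4,7,8,9,10}  (accept∈set)
'b' @ 7: {11,12}
'd' @ 8: {1,2,4,9,13}  (accept∈set)
final: {1,2,4,9,13}; accept 1 in set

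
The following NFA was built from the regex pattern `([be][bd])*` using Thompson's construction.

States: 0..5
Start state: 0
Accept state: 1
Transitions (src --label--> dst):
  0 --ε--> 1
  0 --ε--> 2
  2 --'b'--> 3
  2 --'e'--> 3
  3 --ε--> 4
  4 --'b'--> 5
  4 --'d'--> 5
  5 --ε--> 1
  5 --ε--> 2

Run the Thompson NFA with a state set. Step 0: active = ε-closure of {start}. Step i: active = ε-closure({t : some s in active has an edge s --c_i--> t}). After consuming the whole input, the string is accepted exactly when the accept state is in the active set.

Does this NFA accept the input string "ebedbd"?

start: ε-closure({0}) = {0,1,2}
'e' @ 1: {3,4}
'b' @ 2: {1,2,5}  (accept∈set)
'e' @ 3: {3,4}
'd' @ 4: {1,2,5}  (accept∈set)
'b' @ 5: {3,4}
'd' @ 6: {1,2,5}  (accept∈set)
final: {1,2,5}; accept 1 in set

Answer: ACCEPT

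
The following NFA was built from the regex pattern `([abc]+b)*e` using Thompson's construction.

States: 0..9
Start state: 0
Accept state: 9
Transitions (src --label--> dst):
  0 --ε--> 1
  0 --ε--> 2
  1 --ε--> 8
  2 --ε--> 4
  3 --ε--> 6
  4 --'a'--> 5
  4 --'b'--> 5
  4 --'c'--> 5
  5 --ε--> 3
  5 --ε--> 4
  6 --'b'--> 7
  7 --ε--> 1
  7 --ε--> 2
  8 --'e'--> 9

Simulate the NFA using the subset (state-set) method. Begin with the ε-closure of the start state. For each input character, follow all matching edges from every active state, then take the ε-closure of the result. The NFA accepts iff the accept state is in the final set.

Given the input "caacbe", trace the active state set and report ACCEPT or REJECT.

start: ε-closure({0}) = {0,1,2,4,8}
'c' @ 1: {3,4,5,6}
'a' @ 2: {3,4,5,6}
'a' @ 3: {3,4,5,6}
'c' @ 4: {3,4,5,6}
'b' @ 5: {1,2,3,4,5,6,7,8}
'e' @ 6: {9}  (accept∈set)
end set {9} — state 9 in

Answer: ACCEPT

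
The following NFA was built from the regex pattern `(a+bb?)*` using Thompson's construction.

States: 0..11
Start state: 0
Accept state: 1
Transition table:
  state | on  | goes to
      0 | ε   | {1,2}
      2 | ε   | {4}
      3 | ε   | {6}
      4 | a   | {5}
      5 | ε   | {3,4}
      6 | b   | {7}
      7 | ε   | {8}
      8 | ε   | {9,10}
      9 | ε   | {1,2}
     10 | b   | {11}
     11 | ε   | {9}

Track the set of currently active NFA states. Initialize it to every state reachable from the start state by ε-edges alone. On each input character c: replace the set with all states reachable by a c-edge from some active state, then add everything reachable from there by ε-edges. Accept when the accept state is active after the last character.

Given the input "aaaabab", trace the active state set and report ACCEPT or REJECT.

initial (ε-close {0}): {0,1,2,4}
'a' @ 1: {3,4,5,6}
'a' @ 2: {3,4,5,6}
'a' @ 3: {3,4,5,6}
'a' @ 4: {3,4,5,6}
'b' @ 5: {1,2,4,7,8,9,10}  [accepting]
'a' @ 6: {3,4,5,6}
'b' @ 7: {1,2,4,7,8,9,10}  [accepting]
end set {1,2,4,7,8,9,10} — state 1 in

Answer: ACCEPT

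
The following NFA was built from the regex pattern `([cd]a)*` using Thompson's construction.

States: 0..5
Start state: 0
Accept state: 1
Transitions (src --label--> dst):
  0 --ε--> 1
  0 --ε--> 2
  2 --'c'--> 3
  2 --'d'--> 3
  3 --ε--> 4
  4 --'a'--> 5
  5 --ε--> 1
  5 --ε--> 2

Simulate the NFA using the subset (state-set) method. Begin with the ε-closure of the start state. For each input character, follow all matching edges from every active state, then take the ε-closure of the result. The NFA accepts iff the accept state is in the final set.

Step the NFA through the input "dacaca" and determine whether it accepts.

Answer: ACCEPT

Derivation:
initial (ε-close {0}): {0,1,2}
'd' @ 1: {3,4}
'a' @ 2: {1,2,5}  ✓accept
'c' @ 3: {3,4}
'a' @ 4: {1,2,5}  ✓accept
'c' @ 5: {3,4}
'a' @ 6: {1,2,5}  ✓accept
after full input: {1,2,5}  (accept=1 in)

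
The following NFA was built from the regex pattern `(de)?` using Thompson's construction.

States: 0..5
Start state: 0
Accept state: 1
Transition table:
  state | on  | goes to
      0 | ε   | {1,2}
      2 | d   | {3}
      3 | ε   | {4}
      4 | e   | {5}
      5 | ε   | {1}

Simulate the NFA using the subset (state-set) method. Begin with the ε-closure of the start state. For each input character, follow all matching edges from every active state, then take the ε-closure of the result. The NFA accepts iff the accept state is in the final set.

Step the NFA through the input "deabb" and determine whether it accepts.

start: ε-closure({0}) = {0,1,2}
'd' @ 1: {3,4}
'e' @ 2: {1,5}  [accepting]
'a' @ 3: {}  — no active states
rest 'bb' ignored (set empty)
final: {}; accept 1 not in set

Answer: REJECT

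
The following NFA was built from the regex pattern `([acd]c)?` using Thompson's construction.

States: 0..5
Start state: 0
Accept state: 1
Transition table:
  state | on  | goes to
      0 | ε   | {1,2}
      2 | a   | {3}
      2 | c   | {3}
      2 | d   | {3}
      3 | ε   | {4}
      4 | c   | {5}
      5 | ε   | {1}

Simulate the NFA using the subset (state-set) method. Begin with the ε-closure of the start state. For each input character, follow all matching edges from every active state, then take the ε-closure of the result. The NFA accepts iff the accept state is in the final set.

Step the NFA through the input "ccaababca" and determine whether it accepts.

Answer: REJECT

Derivation:
start: ε-closure({0}) = {0,1,2}
'c' @ 1: {3,4}
'c' @ 2: {1,5}  [accepting]
'a' @ 3: {}  — no active states
rest 'ababca' ignored (set empty)
after full input: {}  (accept=1 not in)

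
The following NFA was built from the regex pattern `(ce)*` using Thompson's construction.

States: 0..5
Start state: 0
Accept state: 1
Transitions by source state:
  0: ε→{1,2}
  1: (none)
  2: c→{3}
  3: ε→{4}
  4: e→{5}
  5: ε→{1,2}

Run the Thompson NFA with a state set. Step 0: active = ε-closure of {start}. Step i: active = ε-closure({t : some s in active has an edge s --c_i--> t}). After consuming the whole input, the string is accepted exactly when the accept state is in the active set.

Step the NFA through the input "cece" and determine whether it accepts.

S₀ = ε-closure({0}) = {0,1,2}
'c' @ 1: {3,4}
'e' @ 2: {1,2,5}  [accepting]
'c' @ 3: {3,4}
'e' @ 4: {1,2,5}  [accepting]
after full input: {1,2,5}  (accept=1 in)

Answer: ACCEPT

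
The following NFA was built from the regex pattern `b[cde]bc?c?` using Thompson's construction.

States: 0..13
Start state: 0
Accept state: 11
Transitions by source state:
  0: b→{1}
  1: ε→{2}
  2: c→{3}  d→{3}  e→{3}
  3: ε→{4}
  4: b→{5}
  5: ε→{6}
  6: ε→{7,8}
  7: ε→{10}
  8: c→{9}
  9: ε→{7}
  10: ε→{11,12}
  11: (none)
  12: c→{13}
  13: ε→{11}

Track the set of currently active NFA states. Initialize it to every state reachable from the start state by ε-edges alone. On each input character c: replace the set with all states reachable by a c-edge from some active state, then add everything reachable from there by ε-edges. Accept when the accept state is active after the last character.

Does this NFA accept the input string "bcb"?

initial (ε-close {0}): {0}
'b' @ 1: {1,2}
'c' @ 2: {3,4}
'b' @ 3: {5,6,7,8,10,11,12}  (accept∈set)
final: {5,6,7,8,10,11,12}; accept 11 in set

Answer: ACCEPT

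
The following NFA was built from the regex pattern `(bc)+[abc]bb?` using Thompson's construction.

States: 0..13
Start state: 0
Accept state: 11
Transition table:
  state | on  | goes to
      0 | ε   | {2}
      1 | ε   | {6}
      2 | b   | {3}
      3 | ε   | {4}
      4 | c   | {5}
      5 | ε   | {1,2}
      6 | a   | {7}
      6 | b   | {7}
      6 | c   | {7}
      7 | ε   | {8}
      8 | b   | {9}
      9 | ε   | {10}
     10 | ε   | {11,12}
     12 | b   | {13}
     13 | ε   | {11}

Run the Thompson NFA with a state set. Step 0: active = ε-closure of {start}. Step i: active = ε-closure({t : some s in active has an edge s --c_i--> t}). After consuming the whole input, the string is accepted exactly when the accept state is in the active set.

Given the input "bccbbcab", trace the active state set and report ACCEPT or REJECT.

S₀ = ε-closure({0}) = {0,2}
'b' @ 1: {3,4}
'c' @ 2: {1,2,5,6}
'c' @ 3: {7,8}
'b' @ 4: {9,10,11,12}  [accepting]
'b' @ 5: {11,13}  [accepting]
'c' @ 6: {}  — state set empty
rest 'ab' ignored (set empty)
after full input: {}  (accept=11 not in)

Answer: REJECT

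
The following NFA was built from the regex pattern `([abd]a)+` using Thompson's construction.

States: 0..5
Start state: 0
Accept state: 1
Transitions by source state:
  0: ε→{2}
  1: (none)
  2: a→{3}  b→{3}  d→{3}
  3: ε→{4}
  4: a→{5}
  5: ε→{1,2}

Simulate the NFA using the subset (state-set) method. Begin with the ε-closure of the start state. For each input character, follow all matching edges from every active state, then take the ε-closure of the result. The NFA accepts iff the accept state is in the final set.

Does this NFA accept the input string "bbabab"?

S₀ = ε-closure({0}) = {0,2}
'b' @ 1: {3,4}
'b' @ 2: {}  — state set empty
rest 'abab' ignored (set empty)
after full input: {}  (accept=1 not in)

Answer: REJECT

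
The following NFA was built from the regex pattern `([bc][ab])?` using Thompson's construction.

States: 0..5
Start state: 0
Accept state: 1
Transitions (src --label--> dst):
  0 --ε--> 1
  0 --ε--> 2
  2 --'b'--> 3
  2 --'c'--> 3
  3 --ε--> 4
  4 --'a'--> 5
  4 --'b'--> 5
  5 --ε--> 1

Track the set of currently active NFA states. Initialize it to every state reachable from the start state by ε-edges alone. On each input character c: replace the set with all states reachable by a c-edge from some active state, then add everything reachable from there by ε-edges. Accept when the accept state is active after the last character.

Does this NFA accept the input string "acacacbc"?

S₀ = ε-closure({0}) = {0,1,2}
'a' @ 1: {}  — no active states
rest 'cacacbc' ignored (set empty)
final: {}; accept 1 not in set

Answer: REJECT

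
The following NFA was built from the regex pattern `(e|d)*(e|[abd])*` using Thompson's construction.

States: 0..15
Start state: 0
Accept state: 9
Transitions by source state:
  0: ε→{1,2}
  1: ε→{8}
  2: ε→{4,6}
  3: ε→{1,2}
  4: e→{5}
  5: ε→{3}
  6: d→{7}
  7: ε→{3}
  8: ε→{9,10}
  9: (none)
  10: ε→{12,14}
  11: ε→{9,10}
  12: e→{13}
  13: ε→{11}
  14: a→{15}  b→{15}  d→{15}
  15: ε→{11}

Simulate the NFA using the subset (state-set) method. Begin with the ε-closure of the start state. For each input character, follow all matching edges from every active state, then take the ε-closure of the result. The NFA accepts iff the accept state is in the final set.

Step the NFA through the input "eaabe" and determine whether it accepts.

initial (ε-close {0}): {0,1,2,4,6,8,9,10,12,14}
'e' @ 1: {1,2,3,4,5,6,8,9,10,11,12,13,14}  [accepting]
'a' @ 2: {9,10,11,12,14,15}  [accepting]
'a' @ 3: {9,10,11,12,14,15}  [accepting]
'b' @ 4: {9,10,11,12,14,15}  [accepting]
'e' @ 5: {9,10,11,12,13,14}  [accepting]
final: {9,10,11,12,13,14}; accept 9 in set

Answer: ACCEPT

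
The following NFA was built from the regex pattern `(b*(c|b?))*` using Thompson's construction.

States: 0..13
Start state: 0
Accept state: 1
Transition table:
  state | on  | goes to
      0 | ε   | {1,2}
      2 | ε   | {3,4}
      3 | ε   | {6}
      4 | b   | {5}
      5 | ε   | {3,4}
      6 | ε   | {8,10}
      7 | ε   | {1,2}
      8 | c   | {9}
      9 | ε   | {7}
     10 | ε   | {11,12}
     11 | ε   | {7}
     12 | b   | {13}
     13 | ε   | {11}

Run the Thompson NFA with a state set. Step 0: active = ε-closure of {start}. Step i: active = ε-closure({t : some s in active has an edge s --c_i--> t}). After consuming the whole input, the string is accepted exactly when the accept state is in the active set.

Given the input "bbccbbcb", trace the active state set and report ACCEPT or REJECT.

Answer: ACCEPT

Trace:
initial (ε-close {0}): {0,1,2,3,4,6,7,8,10,11,12}
'b' @ 1: {1,2,3,4,5,6,7,8,10,11,12,13}  ✓accept
'b' @ 2: {1,2,3,4,5,6,7,8,10,11,12,13}  ✓accept
'c' @ 3: {1,2,3,4,6,7,8,9,10,11,12}  ✓accept
'c' @ 4: {1,2,3,4,6,7,8,9,10,11,12}  ✓accept
'b' @ 5: {1,2,3,4,5,6,7,8,10,11,12,13}  ✓accept
'b' @ 6: {1,2,3,4,5,6,7,8,10,11,12,13}  ✓accept
'c' @ 7: {1,2,3,4,6,7,8,9,10,11,12}  ✓accept
'b' @ 8: {1,2,3,4,5,6,7,8,10,11,12,13}  ✓accept
after full input: {1,2,3,4,5,6,7,8,10,11,12,13}  (accept=1 in)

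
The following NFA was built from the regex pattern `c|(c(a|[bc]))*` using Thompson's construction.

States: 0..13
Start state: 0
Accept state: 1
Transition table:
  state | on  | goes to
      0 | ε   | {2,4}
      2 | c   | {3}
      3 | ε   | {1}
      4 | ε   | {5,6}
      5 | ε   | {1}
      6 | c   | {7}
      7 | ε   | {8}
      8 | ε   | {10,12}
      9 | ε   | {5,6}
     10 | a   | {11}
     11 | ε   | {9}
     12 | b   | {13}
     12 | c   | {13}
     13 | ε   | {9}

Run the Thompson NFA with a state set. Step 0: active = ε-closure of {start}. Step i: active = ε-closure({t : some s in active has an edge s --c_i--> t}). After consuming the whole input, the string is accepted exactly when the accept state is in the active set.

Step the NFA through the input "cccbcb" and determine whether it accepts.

Answer: ACCEPT

Steps:
initial (ε-close {0}): {0,1,2,4,5,6}
'c' @ 1: {1,3,7,8,10,12}  [accepting]
'c' @ 2: {1,5,6,9,13}  [accepting]
'c' @ 3: {7,8,10,12}
'b' @ 4: {1,5,6,9,13}  [accepting]
'c' @ 5: {7,8,10,12}
'b' @ 6: {1,5,6,9,13}  [accepting]
final: {1,5,6,9,13}; accept 1 in set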